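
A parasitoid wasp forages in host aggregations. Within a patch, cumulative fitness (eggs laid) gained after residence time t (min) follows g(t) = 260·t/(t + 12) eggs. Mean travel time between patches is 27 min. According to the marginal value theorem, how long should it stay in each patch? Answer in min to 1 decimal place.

18.0 min

Optimal t* satisfies g'(t*) = g(t*)/(T + t*).
g'(t) = 260·12/(t + 12)². Setting 260·12/(t+12)² = 260t/[(t+12)(27+t)] gives 12(27+t) = t(t+12), so t² = 12×27 = 324.
t* = √324 = 18 min.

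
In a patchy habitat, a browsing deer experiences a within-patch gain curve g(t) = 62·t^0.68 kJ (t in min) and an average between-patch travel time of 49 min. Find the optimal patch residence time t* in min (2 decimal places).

104.13 min

Optimal t* satisfies g'(t*) = g(t*)/(T + t*).
g'(t) = 0.68·62·t^-0.32. Setting 0.68·62·t^-0.32 = 62·t^0.68/(49+t) gives 0.68(49+t) = t, so 0.32·t = 0.68×49.
t* = 0.68×49/0.32 = 104.1 min.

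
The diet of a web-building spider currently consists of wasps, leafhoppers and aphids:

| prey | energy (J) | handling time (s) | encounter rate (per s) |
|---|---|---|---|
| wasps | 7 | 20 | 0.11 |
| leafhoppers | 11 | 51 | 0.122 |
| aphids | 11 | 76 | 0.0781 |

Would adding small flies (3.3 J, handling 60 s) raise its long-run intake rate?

Current rate: (0.11×7 + 0.122×11 + 0.0781×11)/(1 + 0.11×20 + 0.122×51 + 0.0781×76) = 0.1935 J/s.
small flies: E/h = 3.3/60 = 0.055 J/s.
Since 0.055 < R, time spent handling small flies is better spent searching.

No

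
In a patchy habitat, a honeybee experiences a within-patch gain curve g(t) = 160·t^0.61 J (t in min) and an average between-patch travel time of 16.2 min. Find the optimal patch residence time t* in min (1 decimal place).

25.3 min

Optimal t* satisfies g'(t*) = g(t*)/(T + t*).
g'(t) = 0.61·160·t^-0.39. Setting 0.61·160·t^-0.39 = 160·t^0.61/(16.2+t) gives 0.61(16.2+t) = t, so 0.39·t = 0.61×16.2.
t* = 0.61×16.2/0.39 = 25.34 min.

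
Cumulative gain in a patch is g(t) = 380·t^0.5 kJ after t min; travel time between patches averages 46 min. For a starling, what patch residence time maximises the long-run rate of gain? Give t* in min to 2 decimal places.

By the marginal value theorem, leave when the instantaneous gain rate g'(t) equals the habitat-wide average g(t)/(T + t).
g'(t) = 0.5·380·t^-0.5. Setting 0.5·380·t^-0.5 = 380·t^0.5/(46+t) gives 0.5(46+t) = t, so 0.50·t = 0.5×46.
t* = 0.5×46/0.50 = 46 min.

46.00 min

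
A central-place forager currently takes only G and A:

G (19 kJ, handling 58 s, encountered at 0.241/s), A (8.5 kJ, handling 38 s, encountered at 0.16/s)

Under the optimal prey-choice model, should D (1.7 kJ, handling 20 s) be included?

On G and A alone, R = ΣλE/(1+Σλh) = 5.939/21.06 = 0.282 kJ/s.
D: E/h = 1.7/20 = 0.085 kJ/s.
0.085 < 0.282, so adding D would lower the average — exclude it.

No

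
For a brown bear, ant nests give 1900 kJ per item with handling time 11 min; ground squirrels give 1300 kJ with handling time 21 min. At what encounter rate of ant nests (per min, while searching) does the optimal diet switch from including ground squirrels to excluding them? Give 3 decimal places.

0.051 per min

Drop ground squirrels once their profitability E₂/h₂ falls below the rate achievable on ant nests alone: E₂/h₂ = λE₁/(1 + λh₁).
Solve for λ: λE₁h₂ = E₂(1 + λh₁) → λ(E₁h₂ − E₂h₁) = E₂ → λ = E₂/(E₁h₂ − E₂h₁).
λ = 1300/(1900×21 − 1300×11) = 1300/2.56e+04 = 0.05078 per min.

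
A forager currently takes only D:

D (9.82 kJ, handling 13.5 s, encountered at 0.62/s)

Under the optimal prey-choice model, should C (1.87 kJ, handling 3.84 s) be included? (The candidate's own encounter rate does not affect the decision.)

Current rate: (0.62×9.82)/(1 + 0.62×13.5) = 0.6498 kJ/s.
C: E/h = 1.87/3.84 = 0.487 kJ/s.
0.487 < 0.6498, so adding C would lower the average — exclude it.

No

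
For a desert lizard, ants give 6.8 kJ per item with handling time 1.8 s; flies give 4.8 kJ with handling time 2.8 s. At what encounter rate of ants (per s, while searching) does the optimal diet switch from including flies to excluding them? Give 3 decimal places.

Drop flies once their profitability E₂/h₂ falls below the rate achievable on ants alone: E₂/h₂ = λE₁/(1 + λh₁).
Solve for λ: λE₁h₂ = E₂(1 + λh₁) → λ(E₁h₂ − E₂h₁) = E₂ → λ = E₂/(E₁h₂ − E₂h₁).
λ = 4.8/(6.8×2.8 − 4.8×1.8) = 4.8/10.4 = 0.4615 per s.

0.462 per s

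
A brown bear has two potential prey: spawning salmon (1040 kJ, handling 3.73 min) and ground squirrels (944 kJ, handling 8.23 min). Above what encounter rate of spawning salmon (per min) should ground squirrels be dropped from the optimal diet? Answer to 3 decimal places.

0.187 per min

The zero-one rule: include ground squirrels iff E₂/h₂ > λE₁/(1+λh₁). Equality gives the switch point.
λE₁h₂ = E₂ + λE₂h₁ ⇒ λ = E₂/(E₁h₂ − E₂h₁) = 944/(8559 − 3521) = 0.1874 per min.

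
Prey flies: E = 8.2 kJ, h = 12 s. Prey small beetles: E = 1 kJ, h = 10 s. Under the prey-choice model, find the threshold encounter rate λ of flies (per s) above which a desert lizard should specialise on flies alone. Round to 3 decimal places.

0.014 per s

At the threshold, the rate on flies alone equals the profitability of small beetles: λ·8.2/(1 + λ·12) = 1/10 = 0.1.
Rearranging, λ(8.2 − 0.1×12) = 0.1, so λ = 0.1/7 = 0.01429 per s.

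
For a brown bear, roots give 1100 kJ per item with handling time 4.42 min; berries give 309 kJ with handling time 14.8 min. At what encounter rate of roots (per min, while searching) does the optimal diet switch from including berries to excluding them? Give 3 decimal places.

0.021 per min

Drop berries once their profitability E₂/h₂ falls below the rate achievable on roots alone: E₂/h₂ = λE₁/(1 + λh₁).
Solve for λ: λE₁h₂ = E₂(1 + λh₁) → λ(E₁h₂ − E₂h₁) = E₂ → λ = E₂/(E₁h₂ − E₂h₁).
λ = 309/(1100×14.8 − 309×4.42) = 309/1.491e+04 = 0.02072 per min.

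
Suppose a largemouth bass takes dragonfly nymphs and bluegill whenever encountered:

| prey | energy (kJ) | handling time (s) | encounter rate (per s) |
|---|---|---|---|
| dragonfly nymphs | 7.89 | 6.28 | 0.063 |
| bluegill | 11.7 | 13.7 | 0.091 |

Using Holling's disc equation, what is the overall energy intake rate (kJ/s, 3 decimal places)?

0.591 kJ/s

R = (0.063×7.89 + 0.091×11.7) / (1 + 0.063×6.28 + 0.091×13.7) = 1.562/2.642 = 0.5911 kJ/s.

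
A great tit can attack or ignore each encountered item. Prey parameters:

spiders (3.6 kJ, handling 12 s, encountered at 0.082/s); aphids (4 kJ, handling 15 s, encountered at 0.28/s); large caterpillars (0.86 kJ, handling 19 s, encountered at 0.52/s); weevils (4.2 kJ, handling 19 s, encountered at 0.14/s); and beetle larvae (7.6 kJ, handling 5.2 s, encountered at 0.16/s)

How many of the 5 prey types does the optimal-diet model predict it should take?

1

Rank by E/h (kJ/s): beetle larvae 1.46, spiders 0.3, aphids 0.267, weevils 0.221, large caterpillars 0.0453. Include each in turn until the next type's E/h falls below the running intake rate.
Rate on top 1: 0.6638. spiders: 0.3 < 0.6638 → exclude; stop.
Optimal diet: beetle larvae — 1 of 5 types.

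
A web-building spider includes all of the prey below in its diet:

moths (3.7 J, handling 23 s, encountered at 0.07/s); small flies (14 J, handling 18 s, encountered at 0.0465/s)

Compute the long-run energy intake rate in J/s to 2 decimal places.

R = Σλ_iE_i / (1 + Σλ_ih_i)
Numerator: 0.07×3.7 + 0.0465×14 = 0.91
Denominator: 1 + 0.07×23 + 0.0465×18 = 3.447
R = 0.91/3.447 = 0.264 J/s

0.26 J/s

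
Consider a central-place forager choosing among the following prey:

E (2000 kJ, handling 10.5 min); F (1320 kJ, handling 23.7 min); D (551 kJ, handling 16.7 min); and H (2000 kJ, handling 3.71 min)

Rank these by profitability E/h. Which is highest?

Profitability E/h (kJ/min): E = 2000/10.5 = 190, F = 1320/23.7 = 55.7, D = 551/16.7 = 33, H = 2000/3.71 = 539.
Ranked: H > E > F > D.

H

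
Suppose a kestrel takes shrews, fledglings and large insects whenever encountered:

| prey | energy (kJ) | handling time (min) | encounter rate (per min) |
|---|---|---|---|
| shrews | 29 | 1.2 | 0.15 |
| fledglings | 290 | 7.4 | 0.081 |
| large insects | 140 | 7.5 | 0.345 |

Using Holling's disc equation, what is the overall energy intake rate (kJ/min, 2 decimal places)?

R = Σλ_iE_i / (1 + Σλ_ih_i)
Numerator: 0.15×29 + 0.081×290 + 0.345×140 = 76.14
Denominator: 1 + 0.15×1.2 + 0.081×7.4 + 0.345×7.5 = 4.367
R = 76.14/4.367 = 17.44 kJ/min

17.44 kJ/min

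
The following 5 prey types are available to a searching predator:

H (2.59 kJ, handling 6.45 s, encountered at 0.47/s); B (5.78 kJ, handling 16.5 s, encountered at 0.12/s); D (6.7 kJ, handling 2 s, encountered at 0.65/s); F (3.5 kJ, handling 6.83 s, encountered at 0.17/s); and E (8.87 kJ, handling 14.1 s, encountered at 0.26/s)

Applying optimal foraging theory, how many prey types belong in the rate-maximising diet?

1

Rank by E/h (kJ/s): D 3.35, E 0.629, F 0.512, H 0.402, B 0.35. Include each in turn until the next type's E/h falls below the running intake rate.
Rate on top 1: 1.893. E: 0.629 < 1.893 → exclude; stop.
Optimal diet: D — 1 of 5 types.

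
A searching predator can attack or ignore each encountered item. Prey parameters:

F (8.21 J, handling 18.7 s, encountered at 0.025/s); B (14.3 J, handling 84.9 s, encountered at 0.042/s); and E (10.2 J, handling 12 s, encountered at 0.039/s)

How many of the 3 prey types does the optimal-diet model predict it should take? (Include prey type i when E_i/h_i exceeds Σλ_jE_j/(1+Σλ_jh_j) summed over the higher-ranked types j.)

E/h in descending order: E 0.85, F 0.439, B 0.168 J/s. The optimal diet is the largest prefix of this list for which every included type satisfies E_i/h_i > R on the types above it.
Rate on top 1: 0.271. F: 0.439 > 0.271 → include.
Rate on top 2: 0.3116. B: 0.168 < 0.3116 → exclude; stop.
Optimal diet: E, F — 2 of 3 types.

2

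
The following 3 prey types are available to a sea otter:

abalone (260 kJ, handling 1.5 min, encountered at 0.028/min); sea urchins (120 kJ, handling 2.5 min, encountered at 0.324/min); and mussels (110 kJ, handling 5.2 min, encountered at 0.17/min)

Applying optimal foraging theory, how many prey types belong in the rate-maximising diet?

2

E/h in descending order: abalone 173, sea urchins 48, mussels 21.2 kJ/min. The optimal diet is the largest prefix of this list for which every included type satisfies E_i/h_i > R on the types above it.
Rate on top 1: 6.987. sea urchins: 48 > 6.987 → include.
Rate on top 2: 24.92. mussels: 21.2 < 24.92 → exclude; stop.
Optimal diet: abalone, sea urchins — 2 of 3 types.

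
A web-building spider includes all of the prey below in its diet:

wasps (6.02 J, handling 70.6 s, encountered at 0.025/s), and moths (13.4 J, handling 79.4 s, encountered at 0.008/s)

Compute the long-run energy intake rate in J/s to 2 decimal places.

R = (0.025×6.02 + 0.008×13.4) / (1 + 0.025×70.6 + 0.008×79.4) = 0.2577/3.4 = 0.07579 J/s.

0.08 J/s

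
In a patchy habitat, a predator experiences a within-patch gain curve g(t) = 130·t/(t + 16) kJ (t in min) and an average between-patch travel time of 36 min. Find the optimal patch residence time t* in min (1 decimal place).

Optimal t* satisfies g'(t*) = g(t*)/(T + t*).
g'(t) = 130·16/(t + 16)². Setting 130·16/(t+16)² = 130t/[(t+16)(36+t)] gives 16(36+t) = t(t+16), so t² = 16×36 = 576.
t* = √576 = 24 min.

24.0 min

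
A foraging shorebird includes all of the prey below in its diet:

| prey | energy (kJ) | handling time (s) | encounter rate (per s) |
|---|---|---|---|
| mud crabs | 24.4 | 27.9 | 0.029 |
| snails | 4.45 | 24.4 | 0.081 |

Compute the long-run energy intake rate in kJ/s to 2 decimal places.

0.28 kJ/s

Energy encountered per unit search time: 0.029×24.4 + 0.081×4.45 = 1.068 kJ/s.
Handling time per unit search time: 0.029×27.9 + 0.081×24.4 = 2.785.
Rate = 1.068/(1 + 2.785) = 0.2821 kJ/s.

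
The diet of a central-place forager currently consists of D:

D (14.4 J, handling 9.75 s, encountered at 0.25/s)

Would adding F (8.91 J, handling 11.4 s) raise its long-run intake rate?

No

Current rate: (0.25×14.4)/(1 + 0.25×9.75) = 1.047 J/s.
Profitability of F: 8.91/11.4 = 0.7816 J/s.
Since 0.7816 < R, time spent handling F is better spent searching.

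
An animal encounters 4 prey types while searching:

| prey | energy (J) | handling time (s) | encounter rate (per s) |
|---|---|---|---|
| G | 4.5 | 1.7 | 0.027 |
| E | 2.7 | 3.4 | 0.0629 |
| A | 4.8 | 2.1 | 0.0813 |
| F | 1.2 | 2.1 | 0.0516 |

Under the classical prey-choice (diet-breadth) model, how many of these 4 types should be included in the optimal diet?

Profitabilities (E/h, J/s): G 2.65, A 2.29, E 0.794, F 0.571. Add prey in this order while the next type's profitability exceeds the intake rate on those already taken.
Rate on top 1: 0.1162. A: 2.29 > 0.1162 → include.
Rate on top 2: 0.4206. E: 0.794 > 0.4206 → include.
Rate on top 3: 0.4765. F: 0.571 > 0.4765 → include.
Optimal diet: G, A, E, F — 4 of 4 types.

4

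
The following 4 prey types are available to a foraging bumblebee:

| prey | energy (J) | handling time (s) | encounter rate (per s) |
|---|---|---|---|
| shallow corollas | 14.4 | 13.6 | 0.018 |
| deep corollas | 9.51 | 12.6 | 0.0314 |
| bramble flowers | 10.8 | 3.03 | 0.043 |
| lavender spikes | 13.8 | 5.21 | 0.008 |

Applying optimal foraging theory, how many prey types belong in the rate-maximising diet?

Profitabilities (E/h, J/s): bramble flowers 3.56, lavender spikes 2.65, shallow corollas 1.06, deep corollas 0.755. Add prey in this order while the next type's profitability exceeds the intake rate on those already taken.
Rate on top 1: 0.4109. lavender spikes: 2.65 > 0.4109 → include.
Rate on top 2: 0.4905. shallow corollas: 1.06 > 0.4905 → include.
Rate on top 3: 0.5887. deep corollas: 0.755 > 0.5887 → include.
Optimal diet: bramble flowers, lavender spikes, shallow corollas, deep corollas — 4 of 4 types.

4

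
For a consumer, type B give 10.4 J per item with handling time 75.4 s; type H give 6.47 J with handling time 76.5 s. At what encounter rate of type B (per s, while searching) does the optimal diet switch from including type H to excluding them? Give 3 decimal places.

0.021 per s

Drop type H once their profitability E₂/h₂ falls below the rate achievable on type B alone: E₂/h₂ = λE₁/(1 + λh₁).
Solve for λ: λE₁h₂ = E₂(1 + λh₁) → λ(E₁h₂ − E₂h₁) = E₂ → λ = E₂/(E₁h₂ − E₂h₁).
λ = 6.47/(10.4×76.5 − 6.47×75.4) = 6.47/307.8 = 0.02102 per s.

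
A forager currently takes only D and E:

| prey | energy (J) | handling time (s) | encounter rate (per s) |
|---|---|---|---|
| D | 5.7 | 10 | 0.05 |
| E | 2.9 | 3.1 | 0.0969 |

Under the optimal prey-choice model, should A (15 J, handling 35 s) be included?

Yes

On D and E alone, R = ΣλE/(1+Σλh) = 0.566/1.8 = 0.3144 J/s.
Profitability of A: 15/35 = 0.4286 J/s.
Since 0.4286 > R, including A increases the long-run rate.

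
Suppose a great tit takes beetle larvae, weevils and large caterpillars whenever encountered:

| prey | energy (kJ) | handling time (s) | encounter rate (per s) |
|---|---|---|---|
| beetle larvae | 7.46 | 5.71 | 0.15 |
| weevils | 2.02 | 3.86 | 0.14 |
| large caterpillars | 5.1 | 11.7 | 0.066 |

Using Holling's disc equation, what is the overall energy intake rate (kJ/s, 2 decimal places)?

0.55 kJ/s

R = (0.15×7.46 + 0.14×2.02 + 0.066×5.1) / (1 + 0.15×5.71 + 0.14×3.86 + 0.066×11.7) = 1.738/3.169 = 0.5485 kJ/s.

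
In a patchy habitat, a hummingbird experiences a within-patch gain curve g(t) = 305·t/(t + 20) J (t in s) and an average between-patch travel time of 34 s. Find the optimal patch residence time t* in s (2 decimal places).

26.08 s

Optimal t* satisfies g'(t*) = g(t*)/(T + t*).
g'(t) = 305·20/(t + 20)². Setting 305·20/(t+20)² = 305t/[(t+20)(34+t)] gives 20(34+t) = t(t+20), so t² = 20×34 = 680.
t* = √680 = 26.08 s.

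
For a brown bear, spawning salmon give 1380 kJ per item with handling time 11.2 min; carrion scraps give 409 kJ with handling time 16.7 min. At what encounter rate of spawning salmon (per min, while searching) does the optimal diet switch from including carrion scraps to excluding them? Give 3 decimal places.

Drop carrion scraps once their profitability E₂/h₂ falls below the rate achievable on spawning salmon alone: E₂/h₂ = λE₁/(1 + λh₁).
Solve for λ: λE₁h₂ = E₂(1 + λh₁) → λ(E₁h₂ − E₂h₁) = E₂ → λ = E₂/(E₁h₂ − E₂h₁).
λ = 409/(1380×16.7 − 409×11.2) = 409/1.847e+04 = 0.02215 per min.

0.022 per min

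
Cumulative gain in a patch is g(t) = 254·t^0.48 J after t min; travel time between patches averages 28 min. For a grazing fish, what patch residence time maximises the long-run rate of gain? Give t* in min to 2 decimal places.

Maximise g(t)/(T+t): set derivative to zero → g'(t)(T+t) = g(t).
g'(t) = 0.48·254·t^-0.52. Setting 0.48·254·t^-0.52 = 254·t^0.48/(28+t) gives 0.48(28+t) = t, so 0.52·t = 0.48×28.
t* = 0.48×28/0.52 = 25.85 min.

25.85 min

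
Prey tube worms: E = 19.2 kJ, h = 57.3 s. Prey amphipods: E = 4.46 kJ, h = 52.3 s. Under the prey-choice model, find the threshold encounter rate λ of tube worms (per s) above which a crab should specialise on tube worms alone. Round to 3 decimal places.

At the threshold, the rate on tube worms alone equals the profitability of amphipods: λ·19.2/(1 + λ·57.3) = 4.46/52.3 = 0.08528.
Rearranging, λ(19.2 − 0.08528×57.3) = 0.08528, so λ = 0.08528/14.31 = 0.005958 per s.

0.006 per s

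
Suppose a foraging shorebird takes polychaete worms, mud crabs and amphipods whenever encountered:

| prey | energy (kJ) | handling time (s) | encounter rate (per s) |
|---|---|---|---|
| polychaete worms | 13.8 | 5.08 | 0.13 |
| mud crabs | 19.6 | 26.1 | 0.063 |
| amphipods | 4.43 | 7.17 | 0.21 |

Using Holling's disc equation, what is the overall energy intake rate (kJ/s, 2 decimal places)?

0.82 kJ/s

R = Σλ_iE_i / (1 + Σλ_ih_i)
Numerator: 0.13×13.8 + 0.063×19.6 + 0.21×4.43 = 3.959
Denominator: 1 + 0.13×5.08 + 0.063×26.1 + 0.21×7.17 = 4.81
R = 3.959/4.81 = 0.823 kJ/s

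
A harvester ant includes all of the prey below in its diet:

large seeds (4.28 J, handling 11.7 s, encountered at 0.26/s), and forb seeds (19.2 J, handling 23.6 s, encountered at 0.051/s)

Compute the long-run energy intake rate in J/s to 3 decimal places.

0.399 J/s

R = (0.26×4.28 + 0.051×19.2) / (1 + 0.26×11.7 + 0.051×23.6) = 2.092/5.246 = 0.3988 J/s.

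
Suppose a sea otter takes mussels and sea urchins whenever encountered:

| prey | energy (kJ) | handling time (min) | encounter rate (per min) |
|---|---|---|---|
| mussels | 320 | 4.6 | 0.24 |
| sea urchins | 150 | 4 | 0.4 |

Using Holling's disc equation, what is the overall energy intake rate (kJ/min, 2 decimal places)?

Energy encountered per unit search time: 0.24×320 + 0.4×150 = 136.8 kJ/min.
Handling time per unit search time: 0.24×4.6 + 0.4×4 = 2.704.
Rate = 136.8/(1 + 2.704) = 36.93 kJ/min.

36.93 kJ/min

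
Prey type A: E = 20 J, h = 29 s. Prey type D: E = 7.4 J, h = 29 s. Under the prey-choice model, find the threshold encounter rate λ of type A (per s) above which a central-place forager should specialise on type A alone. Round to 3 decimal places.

0.020 per s

The zero-one rule: include type D iff E₂/h₂ > λE₁/(1+λh₁). Equality gives the switch point.
λE₁h₂ = E₂ + λE₂h₁ ⇒ λ = E₂/(E₁h₂ − E₂h₁) = 7.4/(580 − 214.6) = 0.02025 per s.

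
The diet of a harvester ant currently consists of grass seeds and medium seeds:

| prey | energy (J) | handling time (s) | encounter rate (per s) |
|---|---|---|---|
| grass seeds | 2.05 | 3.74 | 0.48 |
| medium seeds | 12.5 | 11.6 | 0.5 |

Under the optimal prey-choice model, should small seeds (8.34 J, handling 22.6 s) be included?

On grass seeds and medium seeds alone, R = ΣλE/(1+Σλh) = 7.234/8.595 = 0.8416 J/s.
small seeds: E/h = 8.34/22.6 = 0.369 J/s.
Since 0.369 < R, time spent handling small seeds is better spent searching.

No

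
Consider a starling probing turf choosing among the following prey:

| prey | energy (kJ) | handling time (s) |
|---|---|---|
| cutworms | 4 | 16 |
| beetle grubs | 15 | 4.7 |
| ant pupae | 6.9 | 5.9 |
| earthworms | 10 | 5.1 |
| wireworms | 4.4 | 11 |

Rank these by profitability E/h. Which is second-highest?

earthworms

Profitability E/h (kJ/s): cutworms = 4/16 = 0.25, beetle grubs = 15/4.7 = 3.19, ant pupae = 6.9/5.9 = 1.17, earthworms = 10/5.1 = 1.96, wireworms = 4.4/11 = 0.4.
Ranked: beetle grubs > earthworms > ant pupae > wireworms > cutworms.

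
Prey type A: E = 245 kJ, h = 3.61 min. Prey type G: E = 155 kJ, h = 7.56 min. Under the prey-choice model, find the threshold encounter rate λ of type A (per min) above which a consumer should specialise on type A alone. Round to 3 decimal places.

0.120 per min

Drop type G once their profitability E₂/h₂ falls below the rate achievable on type A alone: E₂/h₂ = λE₁/(1 + λh₁).
Solve for λ: λE₁h₂ = E₂(1 + λh₁) → λ(E₁h₂ − E₂h₁) = E₂ → λ = E₂/(E₁h₂ − E₂h₁).
λ = 155/(245×7.56 − 155×3.61) = 155/1293 = 0.1199 per min.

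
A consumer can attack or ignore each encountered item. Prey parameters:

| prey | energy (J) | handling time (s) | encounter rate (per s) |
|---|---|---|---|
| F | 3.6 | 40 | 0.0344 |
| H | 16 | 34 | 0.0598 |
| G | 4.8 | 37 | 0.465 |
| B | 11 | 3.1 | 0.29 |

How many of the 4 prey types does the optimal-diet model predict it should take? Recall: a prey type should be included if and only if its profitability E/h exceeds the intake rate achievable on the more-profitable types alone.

Rank by E/h (J/s): B 3.55, H 0.471, G 0.13, F 0.09. Include each in turn until the next type's E/h falls below the running intake rate.
Rate on top 1: 1.68. H: 0.471 < 1.68 → exclude; stop.
Optimal diet: B — 1 of 4 types.

1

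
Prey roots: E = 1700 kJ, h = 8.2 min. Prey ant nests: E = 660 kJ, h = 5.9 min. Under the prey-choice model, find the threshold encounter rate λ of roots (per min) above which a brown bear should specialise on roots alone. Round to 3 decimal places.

0.143 per min

At the threshold, the rate on roots alone equals the profitability of ant nests: λ·1700/(1 + λ·8.2) = 660/5.9 = 111.9.
Rearranging, λ(1700 − 111.9×8.2) = 111.9, so λ = 111.9/782.7 = 0.1429 per min.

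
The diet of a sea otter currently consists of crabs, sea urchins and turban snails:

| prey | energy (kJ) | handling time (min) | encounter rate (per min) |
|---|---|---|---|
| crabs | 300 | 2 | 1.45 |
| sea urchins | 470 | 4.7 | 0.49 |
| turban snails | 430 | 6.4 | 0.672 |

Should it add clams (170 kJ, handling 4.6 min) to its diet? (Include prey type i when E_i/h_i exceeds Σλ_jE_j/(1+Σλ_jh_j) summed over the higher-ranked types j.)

No

On crabs, sea urchins and turban snails alone, R = ΣλE/(1+Σλh) = 954.3/10.5 = 90.85 kJ/min.
Profitability of clams: 170/4.6 = 36.96 kJ/min.
36.96 < 90.85, so adding clams would lower the average — exclude it.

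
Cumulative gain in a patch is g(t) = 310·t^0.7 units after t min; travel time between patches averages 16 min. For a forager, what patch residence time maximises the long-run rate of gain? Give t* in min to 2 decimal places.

37.33 min

Optimal t* satisfies g'(t*) = g(t*)/(T + t*).
g'(t) = 0.7·310·t^-0.3. Setting 0.7·310·t^-0.3 = 310·t^0.7/(16+t) gives 0.7(16+t) = t, so 0.30·t = 0.7×16.
t* = 0.7×16/0.30 = 37.33 min.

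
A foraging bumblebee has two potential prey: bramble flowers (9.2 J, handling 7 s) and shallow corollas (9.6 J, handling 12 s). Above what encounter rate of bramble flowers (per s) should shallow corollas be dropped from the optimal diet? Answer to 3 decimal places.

Drop shallow corollas once their profitability E₂/h₂ falls below the rate achievable on bramble flowers alone: E₂/h₂ = λE₁/(1 + λh₁).
Solve for λ: λE₁h₂ = E₂(1 + λh₁) → λ(E₁h₂ − E₂h₁) = E₂ → λ = E₂/(E₁h₂ − E₂h₁).
λ = 9.6/(9.2×12 − 9.6×7) = 9.6/43.2 = 0.2222 per s.

0.222 per s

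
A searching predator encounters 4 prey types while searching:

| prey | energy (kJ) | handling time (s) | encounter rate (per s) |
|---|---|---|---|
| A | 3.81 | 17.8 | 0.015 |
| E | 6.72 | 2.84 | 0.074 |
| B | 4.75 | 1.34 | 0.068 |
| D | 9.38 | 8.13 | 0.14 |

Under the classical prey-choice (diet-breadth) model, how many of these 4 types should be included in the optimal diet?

Rank by E/h (kJ/s): B 3.54, E 2.37, D 1.15, A 0.214. Include each in turn until the next type's E/h falls below the running intake rate.
Rate on top 1: 0.296. E: 2.37 > 0.296 → include.
Rate on top 2: 0.6304. D: 1.15 > 0.6304 → include.
Rate on top 3: 0.8746. A: 0.214 < 0.8746 → exclude; stop.
Optimal diet: B, E, D — 3 of 4 types.

3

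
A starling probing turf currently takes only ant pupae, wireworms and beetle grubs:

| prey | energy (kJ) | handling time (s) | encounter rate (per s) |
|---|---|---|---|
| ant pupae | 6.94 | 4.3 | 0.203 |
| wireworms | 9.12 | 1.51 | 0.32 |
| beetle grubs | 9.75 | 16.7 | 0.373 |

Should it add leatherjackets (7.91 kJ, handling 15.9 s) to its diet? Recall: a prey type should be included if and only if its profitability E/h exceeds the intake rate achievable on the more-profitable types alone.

No

On ant pupae, wireworms and beetle grubs alone, R = ΣλE/(1+Σλh) = 7.964/8.585 = 0.9276 kJ/s.
leatherjackets: E/h = 7.91/15.9 = 0.4975 kJ/s.
Since 0.4975 < R, time spent handling leatherjackets is better spent searching.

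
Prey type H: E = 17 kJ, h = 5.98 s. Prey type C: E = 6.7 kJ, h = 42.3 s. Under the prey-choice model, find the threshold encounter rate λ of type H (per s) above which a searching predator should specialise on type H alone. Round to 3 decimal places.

0.010 per s

At the threshold, the rate on type H alone equals the profitability of type C: λ·17/(1 + λ·5.98) = 6.7/42.3 = 0.1584.
Rearranging, λ(17 − 0.1584×5.98) = 0.1584, so λ = 0.1584/16.05 = 0.009867 per s.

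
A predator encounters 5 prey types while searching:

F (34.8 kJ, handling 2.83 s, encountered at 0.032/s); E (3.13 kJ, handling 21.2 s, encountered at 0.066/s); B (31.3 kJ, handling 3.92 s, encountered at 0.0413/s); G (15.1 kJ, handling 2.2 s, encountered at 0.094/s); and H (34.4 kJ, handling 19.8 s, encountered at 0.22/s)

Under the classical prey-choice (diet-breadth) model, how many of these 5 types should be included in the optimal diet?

3

Profitabilities (E/h, kJ/s): F 12.3, B 7.98, G 6.86, H 1.74, E 0.148. Add prey in this order while the next type's profitability exceeds the intake rate on those already taken.
Rate on top 1: 1.021. B: 7.98 > 1.021 → include.
Rate on top 2: 1.921. G: 6.86 > 1.921 → include.
Rate on top 3: 2.622. H: 1.74 < 2.622 → exclude; stop.
Optimal diet: F, B, G — 3 of 5 types.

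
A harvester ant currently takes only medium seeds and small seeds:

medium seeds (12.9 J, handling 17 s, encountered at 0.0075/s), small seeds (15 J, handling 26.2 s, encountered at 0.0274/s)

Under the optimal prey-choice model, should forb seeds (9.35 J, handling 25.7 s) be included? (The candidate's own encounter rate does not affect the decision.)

Intake rate on the current diet: R = (0.0075×12.9 + 0.0274×15) / (1 + 0.0075×17 + 0.0274×26.2) = 0.5078/1.845 = 0.2751 J/s.
forb seeds: E/h = 9.35/25.7 = 0.3638 J/s.
Since 0.3638 > R, including forb seeds increases the long-run rate.

Yes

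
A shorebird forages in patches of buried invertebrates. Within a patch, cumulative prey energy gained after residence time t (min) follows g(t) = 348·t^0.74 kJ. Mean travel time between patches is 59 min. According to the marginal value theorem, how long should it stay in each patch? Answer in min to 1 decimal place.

167.9 min

By the marginal value theorem, leave when the instantaneous gain rate g'(t) equals the habitat-wide average g(t)/(T + t).
g'(t) = 0.74·348·t^-0.26. Setting 0.74·348·t^-0.26 = 348·t^0.74/(59+t) gives 0.74(59+t) = t, so 0.26·t = 0.74×59.
t* = 0.74×59/0.26 = 167.9 min.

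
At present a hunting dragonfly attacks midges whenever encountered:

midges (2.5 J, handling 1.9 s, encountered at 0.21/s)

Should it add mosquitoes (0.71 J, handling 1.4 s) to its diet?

Yes

On midges alone, R = ΣλE/(1+Σλh) = 0.525/1.399 = 0.3753 J/s.
Profitability of mosquitoes: 0.71/1.4 = 0.5071 J/s.
0.5071 > 0.3753, so adding mosquitoes raises the average — include it.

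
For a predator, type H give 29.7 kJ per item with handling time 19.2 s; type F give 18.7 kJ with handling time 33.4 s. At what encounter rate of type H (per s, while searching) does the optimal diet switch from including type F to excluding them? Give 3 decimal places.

At the threshold, the rate on type H alone equals the profitability of type F: λ·29.7/(1 + λ·19.2) = 18.7/33.4 = 0.5599.
Rearranging, λ(29.7 − 0.5599×19.2) = 0.5599, so λ = 0.5599/18.95 = 0.02954 per s.

0.030 per s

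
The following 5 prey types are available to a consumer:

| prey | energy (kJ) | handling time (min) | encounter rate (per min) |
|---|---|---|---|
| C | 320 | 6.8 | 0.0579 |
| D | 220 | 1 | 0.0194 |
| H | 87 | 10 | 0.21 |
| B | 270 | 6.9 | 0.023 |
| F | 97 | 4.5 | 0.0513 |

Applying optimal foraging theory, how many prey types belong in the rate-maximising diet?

4

Rank by E/h (kJ/min): D 220, C 47.1, B 39.1, F 21.6, H 8.7. Include each in turn until the next type's E/h falls below the running intake rate.
Rate on top 1: 4.187. C: 47.1 > 4.187 → include.
Rate on top 2: 16.13. B: 39.1 > 16.13 → include.
Rate on top 3: 18.45. F: 21.6 > 18.45 → include.
Rate on top 4: 18.85. H: 8.7 < 18.85 → exclude; stop.
Optimal diet: D, C, B, F — 4 of 5 types.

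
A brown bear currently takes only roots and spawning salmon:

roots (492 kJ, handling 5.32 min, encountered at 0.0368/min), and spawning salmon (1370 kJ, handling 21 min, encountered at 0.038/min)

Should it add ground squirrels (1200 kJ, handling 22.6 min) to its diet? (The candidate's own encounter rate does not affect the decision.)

Yes

Current rate: (0.0368×492 + 0.038×1370)/(1 + 0.0368×5.32 + 0.038×21) = 35.19 kJ/min.
ground squirrels: E/h = 1200/22.6 = 53.1 kJ/min.
Since 53.1 > R, including ground squirrels increases the long-run rate.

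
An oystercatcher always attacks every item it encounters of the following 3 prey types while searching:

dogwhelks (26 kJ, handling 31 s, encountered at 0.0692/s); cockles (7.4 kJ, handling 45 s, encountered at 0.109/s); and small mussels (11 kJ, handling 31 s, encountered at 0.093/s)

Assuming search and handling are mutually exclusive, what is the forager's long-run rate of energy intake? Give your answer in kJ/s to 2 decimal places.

0.33 kJ/s

Energy encountered per unit search time: 0.0692×26 + 0.109×7.4 + 0.093×11 = 3.629 kJ/s.
Handling time per unit search time: 0.0692×31 + 0.109×45 + 0.093×31 = 9.933.
Rate = 3.629/(1 + 9.933) = 0.3319 kJ/s.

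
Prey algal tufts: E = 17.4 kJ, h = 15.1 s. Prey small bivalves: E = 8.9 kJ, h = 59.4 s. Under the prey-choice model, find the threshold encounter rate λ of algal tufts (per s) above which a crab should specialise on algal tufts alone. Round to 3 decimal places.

Drop small bivalves once their profitability E₂/h₂ falls below the rate achievable on algal tufts alone: E₂/h₂ = λE₁/(1 + λh₁).
Solve for λ: λE₁h₂ = E₂(1 + λh₁) → λ(E₁h₂ − E₂h₁) = E₂ → λ = E₂/(E₁h₂ − E₂h₁).
λ = 8.9/(17.4×59.4 − 8.9×15.1) = 8.9/899.2 = 0.009898 per s.

0.010 per s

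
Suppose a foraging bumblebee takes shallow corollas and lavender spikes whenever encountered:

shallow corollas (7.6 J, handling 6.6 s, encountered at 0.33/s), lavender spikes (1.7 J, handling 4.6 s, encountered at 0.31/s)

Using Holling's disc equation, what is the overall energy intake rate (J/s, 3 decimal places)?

0.659 J/s

R = (0.33×7.6 + 0.31×1.7) / (1 + 0.33×6.6 + 0.31×4.6) = 3.035/4.604 = 0.6592 J/s.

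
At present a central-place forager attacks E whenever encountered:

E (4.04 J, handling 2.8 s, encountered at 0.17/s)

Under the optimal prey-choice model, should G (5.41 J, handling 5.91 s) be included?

Yes

Intake rate on the current diet: R = (0.17×4.04) / (1 + 0.17×2.8) = 0.6868/1.476 = 0.4653 J/s.
G: E/h = 5.41/5.91 = 0.9154 J/s.
Since 0.9154 > R, including G increases the long-run rate.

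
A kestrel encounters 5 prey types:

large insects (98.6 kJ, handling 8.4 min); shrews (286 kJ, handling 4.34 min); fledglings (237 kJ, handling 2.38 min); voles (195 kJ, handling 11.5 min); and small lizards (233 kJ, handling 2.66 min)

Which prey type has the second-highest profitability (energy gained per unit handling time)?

small lizards

In descending order of E/h:
fledglings: 237/2.38 = 99.6 kJ/min
small lizards: 233/2.66 = 87.6 kJ/min
shrews: 286/4.34 = 65.9 kJ/min
voles: 195/11.5 = 17 kJ/min
large insects: 98.6/8.4 = 11.7 kJ/min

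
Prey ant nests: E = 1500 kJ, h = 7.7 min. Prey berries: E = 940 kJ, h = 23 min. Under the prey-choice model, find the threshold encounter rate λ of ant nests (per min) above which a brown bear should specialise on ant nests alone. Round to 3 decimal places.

At the threshold, the rate on ant nests alone equals the profitability of berries: λ·1500/(1 + λ·7.7) = 940/23 = 40.87.
Rearranging, λ(1500 − 40.87×7.7) = 40.87, so λ = 40.87/1185 = 0.03448 per min.

0.034 per min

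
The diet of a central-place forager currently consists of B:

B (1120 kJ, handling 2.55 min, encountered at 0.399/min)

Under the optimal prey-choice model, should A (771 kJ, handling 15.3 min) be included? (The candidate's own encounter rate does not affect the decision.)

Intake rate on the current diet: R = (0.399×1120) / (1 + 0.399×2.55) = 446.9/2.017 = 221.5 kJ/min.
A: E/h = 771/15.3 = 50.39 kJ/min.
Since 50.39 < R, time spent handling A is better spent searching.

No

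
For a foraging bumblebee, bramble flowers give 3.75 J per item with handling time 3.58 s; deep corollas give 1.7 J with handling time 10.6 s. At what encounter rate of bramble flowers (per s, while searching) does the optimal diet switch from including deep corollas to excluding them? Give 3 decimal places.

The zero-one rule: include deep corollas iff E₂/h₂ > λE₁/(1+λh₁). Equality gives the switch point.
λE₁h₂ = E₂ + λE₂h₁ ⇒ λ = E₂/(E₁h₂ − E₂h₁) = 1.7/(39.75 − 6.086) = 0.0505 per s.

0.050 per s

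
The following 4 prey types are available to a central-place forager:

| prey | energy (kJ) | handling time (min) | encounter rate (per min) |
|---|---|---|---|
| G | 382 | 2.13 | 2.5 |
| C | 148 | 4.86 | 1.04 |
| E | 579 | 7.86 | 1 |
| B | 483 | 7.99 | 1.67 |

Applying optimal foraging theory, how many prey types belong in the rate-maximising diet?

Profitabilities (E/h, kJ/min): G 179, E 73.7, B 60.5, C 30.5. Add prey in this order while the next type's profitability exceeds the intake rate on those already taken.
Rate on top 1: 151. E: 73.7 < 151 → exclude; stop.
Optimal diet: G — 1 of 4 types.

1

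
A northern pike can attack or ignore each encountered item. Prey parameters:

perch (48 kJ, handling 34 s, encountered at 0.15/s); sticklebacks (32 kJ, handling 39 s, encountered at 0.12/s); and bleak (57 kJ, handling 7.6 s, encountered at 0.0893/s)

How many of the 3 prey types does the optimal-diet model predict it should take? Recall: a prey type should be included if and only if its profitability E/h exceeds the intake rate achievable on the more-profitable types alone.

E/h in descending order: bleak 7.5, perch 1.41, sticklebacks 0.821 kJ/s. The optimal diet is the largest prefix of this list for which every included type satisfies E_i/h_i > R on the types above it.
Rate on top 1: 3.032. perch: 1.41 < 3.032 → exclude; stop.
Optimal diet: bleak — 1 of 3 types.

1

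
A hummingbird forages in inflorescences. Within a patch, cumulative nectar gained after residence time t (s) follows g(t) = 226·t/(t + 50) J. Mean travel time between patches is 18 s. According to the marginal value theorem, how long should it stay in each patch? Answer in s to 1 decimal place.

Maximise g(t)/(T+t): set derivative to zero → g'(t)(T+t) = g(t).
g'(t) = 226·50/(t + 50)². Setting 226·50/(t+50)² = 226t/[(t+50)(18+t)] gives 50(18+t) = t(t+50), so t² = 50×18 = 900.
t* = √900 = 30 s.

30.0 s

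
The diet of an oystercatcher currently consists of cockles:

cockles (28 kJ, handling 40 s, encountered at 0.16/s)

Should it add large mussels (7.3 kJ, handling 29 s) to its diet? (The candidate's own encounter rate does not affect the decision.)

No

Current rate: (0.16×28)/(1 + 0.16×40) = 0.6054 kJ/s.
large mussels: E/h = 7.3/29 = 0.2517 kJ/s.
0.2517 < 0.6054, so adding large mussels would lower the average — exclude it.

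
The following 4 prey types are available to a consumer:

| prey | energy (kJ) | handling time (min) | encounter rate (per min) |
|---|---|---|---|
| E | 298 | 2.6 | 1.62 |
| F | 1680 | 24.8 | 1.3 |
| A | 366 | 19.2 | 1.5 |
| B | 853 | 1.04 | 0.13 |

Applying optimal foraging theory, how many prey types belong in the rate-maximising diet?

Rank by E/h (kJ/min): B 820, E 115, F 67.7, A 19.1. Include each in turn until the next type's E/h falls below the running intake rate.
Rate on top 1: 97.68. E: 115 > 97.68 → include.
Rate on top 2: 111. F: 67.7 < 111 → exclude; stop.
Optimal diet: B, E — 2 of 4 types.

2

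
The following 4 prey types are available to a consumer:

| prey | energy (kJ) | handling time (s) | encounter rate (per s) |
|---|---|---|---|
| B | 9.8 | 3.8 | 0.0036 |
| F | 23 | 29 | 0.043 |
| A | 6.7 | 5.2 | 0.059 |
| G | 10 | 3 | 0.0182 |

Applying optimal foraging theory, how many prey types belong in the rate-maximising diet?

Profitabilities (E/h, kJ/s): G 3.33, B 2.58, A 1.29, F 0.793. Add prey in this order while the next type's profitability exceeds the intake rate on those already taken.
Rate on top 1: 0.1726. B: 2.58 > 0.1726 → include.
Rate on top 2: 0.2034. A: 1.29 > 0.2034 → include.
Rate on top 3: 0.4455. F: 0.793 > 0.4455 → include.
Optimal diet: G, B, A, F — 4 of 4 types.

4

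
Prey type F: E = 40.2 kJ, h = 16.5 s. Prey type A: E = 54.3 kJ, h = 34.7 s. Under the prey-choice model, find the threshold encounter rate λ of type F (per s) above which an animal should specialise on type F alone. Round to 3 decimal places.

Drop type A once their profitability E₂/h₂ falls below the rate achievable on type F alone: E₂/h₂ = λE₁/(1 + λh₁).
Solve for λ: λE₁h₂ = E₂(1 + λh₁) → λ(E₁h₂ − E₂h₁) = E₂ → λ = E₂/(E₁h₂ − E₂h₁).
λ = 54.3/(40.2×34.7 − 54.3×16.5) = 54.3/499 = 0.1088 per s.

0.109 per s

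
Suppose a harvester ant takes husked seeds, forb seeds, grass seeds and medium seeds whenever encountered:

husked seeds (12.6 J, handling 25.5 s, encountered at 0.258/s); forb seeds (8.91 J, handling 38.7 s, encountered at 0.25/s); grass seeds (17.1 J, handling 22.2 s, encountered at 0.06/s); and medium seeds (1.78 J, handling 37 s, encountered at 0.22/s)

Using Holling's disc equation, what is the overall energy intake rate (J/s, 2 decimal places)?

0.26 J/s

Energy encountered per unit search time: 0.258×12.6 + 0.25×8.91 + 0.06×17.1 + 0.22×1.78 = 6.896 J/s.
Handling time per unit search time: 0.258×25.5 + 0.25×38.7 + 0.06×22.2 + 0.22×37 = 25.73.
Rate = 6.896/(1 + 25.73) = 0.258 J/s.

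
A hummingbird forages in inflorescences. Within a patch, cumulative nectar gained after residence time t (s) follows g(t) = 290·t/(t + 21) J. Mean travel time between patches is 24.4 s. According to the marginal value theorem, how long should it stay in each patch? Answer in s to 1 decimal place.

22.6 s

Maximise g(t)/(T+t): set derivative to zero → g'(t)(T+t) = g(t).
g'(t) = 290·21/(t + 21)². Setting 290·21/(t+21)² = 290t/[(t+21)(24.4+t)] gives 21(24.4+t) = t(t+21), so t² = 21×24.4 = 512.4.
t* = √512.4 = 22.64 s.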